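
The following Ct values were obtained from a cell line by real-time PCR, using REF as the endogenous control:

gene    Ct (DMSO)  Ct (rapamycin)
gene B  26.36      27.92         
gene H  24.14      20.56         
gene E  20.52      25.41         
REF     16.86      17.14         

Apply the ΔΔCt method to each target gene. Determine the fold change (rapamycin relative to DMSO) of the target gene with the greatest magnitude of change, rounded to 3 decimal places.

0.041

gene B: ΔΔCt = (27.92−17.14) − (26.36−16.86) = 10.78 − 9.50 = 1.28; fold change = 2^-1.28 = 0.412
gene H: ΔΔCt = (20.56−17.14) − (24.14−16.86) = 3.42 − 7.28 = -3.86; fold change = 2^3.86 = 14.520
gene E: ΔΔCt = (25.41−17.14) − (20.52−16.86) = 8.27 − 3.66 = 4.61; fold change = 2^-4.61 = 0.041
gene E has the largest |ΔΔCt| = 4.61.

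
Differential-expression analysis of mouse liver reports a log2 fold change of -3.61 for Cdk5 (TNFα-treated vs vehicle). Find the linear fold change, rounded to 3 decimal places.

Fold change = 2^(-3.61) = 0.0819

0.082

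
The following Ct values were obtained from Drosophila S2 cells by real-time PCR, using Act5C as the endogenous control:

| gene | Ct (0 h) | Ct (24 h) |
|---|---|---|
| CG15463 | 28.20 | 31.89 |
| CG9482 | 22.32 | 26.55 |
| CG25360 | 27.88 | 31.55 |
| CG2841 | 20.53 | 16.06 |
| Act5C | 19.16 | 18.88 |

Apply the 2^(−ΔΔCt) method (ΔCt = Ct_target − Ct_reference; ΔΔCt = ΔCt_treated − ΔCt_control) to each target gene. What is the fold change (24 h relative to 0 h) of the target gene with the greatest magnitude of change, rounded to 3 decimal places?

0.044

CG15463: ΔΔCt = (31.89−18.88) − (28.20−19.16) = 13.01 − 9.04 = 3.97; fold change = 2^-3.97 = 0.064
CG9482: ΔΔCt = (26.55−18.88) − (22.32−19.16) = 7.67 − 3.16 = 4.51; fold change = 2^-4.51 = 0.044
CG25360: ΔΔCt = (31.55−18.88) − (27.88−19.16) = 12.67 − 8.72 = 3.95; fold change = 2^-3.95 = 0.065
CG2841: ΔΔCt = (16.06−18.88) − (20.53−19.16) = -2.82 − 1.37 = -4.19; fold change = 2^4.19 = 18.252
CG9482 has the largest |ΔΔCt| = 4.51.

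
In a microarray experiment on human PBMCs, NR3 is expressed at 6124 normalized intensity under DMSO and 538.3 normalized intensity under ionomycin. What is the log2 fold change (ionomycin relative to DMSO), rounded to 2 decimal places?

-3.51

Fold change = 538.3 / 6124 = 0.0879
log2(0.0879) = -3.508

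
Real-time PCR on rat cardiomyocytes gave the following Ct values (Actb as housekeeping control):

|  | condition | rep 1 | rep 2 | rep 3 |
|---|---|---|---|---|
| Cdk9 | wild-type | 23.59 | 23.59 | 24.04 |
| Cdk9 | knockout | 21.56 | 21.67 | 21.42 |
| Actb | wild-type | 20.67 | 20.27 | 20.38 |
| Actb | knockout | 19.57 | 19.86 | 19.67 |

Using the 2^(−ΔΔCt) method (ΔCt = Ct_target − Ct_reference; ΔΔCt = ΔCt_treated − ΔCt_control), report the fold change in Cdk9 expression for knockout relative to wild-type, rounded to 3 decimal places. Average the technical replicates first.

Mean Ct: Cdk9 wild-type 23.740; Cdk9 knockout 21.550; Actb wild-type 20.440; Actb knockout 19.700
ΔCt(wild-type) = 23.740 − 20.440 = 3.300
ΔCt(knockout) = 21.550 − 19.700 = 1.850
ΔΔCt = 1.850 − 3.300 = -1.450
Fold change = 2^(−(-1.450)) = 2^1.450 = 2.7321

2.732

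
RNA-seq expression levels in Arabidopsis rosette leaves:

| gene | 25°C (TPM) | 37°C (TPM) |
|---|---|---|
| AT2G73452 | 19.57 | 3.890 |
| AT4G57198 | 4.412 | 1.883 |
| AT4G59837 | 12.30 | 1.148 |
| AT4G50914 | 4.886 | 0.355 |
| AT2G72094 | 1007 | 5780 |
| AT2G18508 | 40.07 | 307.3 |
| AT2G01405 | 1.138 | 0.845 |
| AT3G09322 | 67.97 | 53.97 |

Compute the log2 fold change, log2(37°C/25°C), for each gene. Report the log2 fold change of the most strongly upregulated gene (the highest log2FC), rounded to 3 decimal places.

2.939

log2(3.890/19.57) = -2.331  (AT2G73452)
log2(1.883/4.412) = -1.228  (AT4G57198)
log2(1.148/12.30) = -3.421  (AT4G59837)
log2(0.355/4.886) = -3.783  (AT4G50914)
log2(5780/1007) = 2.521  (AT2G72094)
log2(307.3/40.07) = 2.939  (AT2G18508)
log2(0.845/1.138) = -0.429  (AT2G01405)
log2(53.97/67.97) = -0.333  (AT3G09322)
AT2G18508 is most strongly upregulated.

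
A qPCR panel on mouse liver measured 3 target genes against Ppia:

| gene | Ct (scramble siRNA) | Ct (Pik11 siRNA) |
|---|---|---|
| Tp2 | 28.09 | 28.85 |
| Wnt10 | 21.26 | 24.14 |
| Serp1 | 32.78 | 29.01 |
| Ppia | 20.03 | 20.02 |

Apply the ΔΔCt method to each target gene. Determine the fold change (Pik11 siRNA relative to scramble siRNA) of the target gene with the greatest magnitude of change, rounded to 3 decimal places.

Tp2: ΔΔCt = (28.85−20.02) − (28.09−20.03) = 8.83 − 8.06 = 0.77; fold change = 2^-0.77 = 0.586
Wnt10: ΔΔCt = (24.14−20.02) − (21.26−20.03) = 4.12 − 1.23 = 2.89; fold change = 2^-2.89 = 0.135
Serp1: ΔΔCt = (29.01−20.02) − (32.78−20.03) = 8.99 − 12.75 = -3.76; fold change = 2^3.76 = 13.548
Serp1 has the largest |ΔΔCt| = 3.76.

13.548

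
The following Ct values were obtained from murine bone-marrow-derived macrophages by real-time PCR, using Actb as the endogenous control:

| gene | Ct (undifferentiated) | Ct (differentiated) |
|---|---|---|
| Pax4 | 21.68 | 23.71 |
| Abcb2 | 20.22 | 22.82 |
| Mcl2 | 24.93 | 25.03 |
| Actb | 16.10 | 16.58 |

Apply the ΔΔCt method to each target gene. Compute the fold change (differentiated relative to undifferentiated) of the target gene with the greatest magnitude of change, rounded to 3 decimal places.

0.230

Pax4: ΔΔCt = (23.71−16.58) − (21.68−16.10) = 7.13 − 5.58 = 1.55; fold change = 2^-1.55 = 0.342
Abcb2: ΔΔCt = (22.82−16.58) − (20.22−16.10) = 6.24 − 4.12 = 2.12; fold change = 2^-2.12 = 0.230
Mcl2: ΔΔCt = (25.03−16.58) − (24.93−16.10) = 8.45 − 8.83 = -0.38; fold change = 2^0.38 = 1.301
Abcb2 has the largest |ΔΔCt| = 2.12.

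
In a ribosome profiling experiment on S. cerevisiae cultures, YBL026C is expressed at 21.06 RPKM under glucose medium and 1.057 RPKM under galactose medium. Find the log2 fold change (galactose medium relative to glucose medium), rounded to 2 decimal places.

-4.32

Fold change = 1.057 / 21.06 = 0.0502
log2(0.0502) = -4.316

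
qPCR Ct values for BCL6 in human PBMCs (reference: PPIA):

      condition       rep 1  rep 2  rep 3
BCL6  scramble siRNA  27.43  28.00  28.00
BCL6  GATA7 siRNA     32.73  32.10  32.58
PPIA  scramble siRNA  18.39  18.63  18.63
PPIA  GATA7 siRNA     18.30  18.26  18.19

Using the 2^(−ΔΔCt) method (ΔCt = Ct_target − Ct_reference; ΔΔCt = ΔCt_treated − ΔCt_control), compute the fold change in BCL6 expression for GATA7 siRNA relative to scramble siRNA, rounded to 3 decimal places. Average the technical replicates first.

Mean Ct: BCL6 scramble siRNA 27.810; BCL6 GATA7 siRNA 32.470; PPIA scramble siRNA 18.550; PPIA GATA7 siRNA 18.250
ΔCt(scramble siRNA) = 27.810 − 18.550 = 9.260
ΔCt(GATA7 siRNA) = 32.470 − 18.250 = 14.220
ΔΔCt = 14.220 − 9.260 = 4.960
Fold change = 2^(−4.960) = 0.0321

0.032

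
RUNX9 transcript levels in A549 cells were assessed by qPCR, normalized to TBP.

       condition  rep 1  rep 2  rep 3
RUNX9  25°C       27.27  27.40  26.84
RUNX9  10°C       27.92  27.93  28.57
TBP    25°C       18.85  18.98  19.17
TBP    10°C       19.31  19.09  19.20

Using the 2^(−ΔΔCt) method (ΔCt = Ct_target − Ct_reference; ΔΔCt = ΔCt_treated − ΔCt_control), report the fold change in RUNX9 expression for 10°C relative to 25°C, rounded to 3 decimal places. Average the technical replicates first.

0.586

Mean Ct: RUNX9 25°C 27.170; RUNX9 10°C 28.140; TBP 25°C 19.000; TBP 10°C 19.200
ΔCt(25°C) = 27.170 − 19.000 = 8.170
ΔCt(10°C) = 28.140 − 19.200 = 8.940
ΔΔCt = 8.940 − 8.170 = 0.770
Fold change = 2^(−0.770) = 0.5864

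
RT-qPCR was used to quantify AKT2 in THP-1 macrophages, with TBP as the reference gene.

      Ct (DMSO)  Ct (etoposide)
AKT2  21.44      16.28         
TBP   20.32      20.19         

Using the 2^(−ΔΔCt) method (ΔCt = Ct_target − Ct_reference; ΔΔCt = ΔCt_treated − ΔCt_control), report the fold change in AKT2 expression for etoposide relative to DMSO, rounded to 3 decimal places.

ΔCt(DMSO) = 21.440 − 20.320 = 1.120
ΔCt(etoposide) = 16.280 − 20.190 = -3.910
ΔΔCt = -3.910 − 1.120 = -5.030
Fold change = 2^(−(-5.030)) = 2^5.030 = 32.6724

32.672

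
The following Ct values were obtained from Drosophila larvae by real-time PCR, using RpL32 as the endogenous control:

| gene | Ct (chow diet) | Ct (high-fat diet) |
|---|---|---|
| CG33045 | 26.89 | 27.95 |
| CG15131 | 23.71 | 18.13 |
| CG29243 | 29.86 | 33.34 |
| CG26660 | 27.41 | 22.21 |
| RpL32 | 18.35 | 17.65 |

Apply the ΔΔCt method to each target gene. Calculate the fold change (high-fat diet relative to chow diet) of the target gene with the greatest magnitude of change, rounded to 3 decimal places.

CG33045: ΔΔCt = (27.95−17.65) − (26.89−18.35) = 10.30 − 8.54 = 1.76; fold change = 2^-1.76 = 0.295
CG15131: ΔΔCt = (18.13−17.65) − (23.71−18.35) = 0.48 − 5.36 = -4.88; fold change = 2^4.88 = 29.446
CG29243: ΔΔCt = (33.34−17.65) − (29.86−18.35) = 15.69 − 11.51 = 4.18; fold change = 2^-4.18 = 0.055
CG26660: ΔΔCt = (22.21−17.65) − (27.41−18.35) = 4.56 − 9.06 = -4.50; fold change = 2^4.50 = 22.627
CG15131 has the largest |ΔΔCt| = 4.88.

29.446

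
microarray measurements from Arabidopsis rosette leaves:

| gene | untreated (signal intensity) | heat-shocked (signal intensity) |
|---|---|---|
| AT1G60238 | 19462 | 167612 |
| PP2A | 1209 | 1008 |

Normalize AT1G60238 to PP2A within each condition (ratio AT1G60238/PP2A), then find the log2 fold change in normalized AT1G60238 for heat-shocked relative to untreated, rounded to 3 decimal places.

AT1G60238/PP2A (untreated) = 19462 / 1209 = 16.098
AT1G60238/PP2A (heat-shocked) = 167612 / 1008 = 166.28
Fold change = 166.28 / 16.098 = 10.3296
log2(10.3296) = 3.3687

3.369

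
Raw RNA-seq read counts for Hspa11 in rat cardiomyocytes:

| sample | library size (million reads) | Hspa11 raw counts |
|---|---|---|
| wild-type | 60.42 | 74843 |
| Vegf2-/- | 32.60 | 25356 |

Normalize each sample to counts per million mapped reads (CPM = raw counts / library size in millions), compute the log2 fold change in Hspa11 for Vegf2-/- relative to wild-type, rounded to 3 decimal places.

-0.671

CPM(wild-type) = 74843 / 60.42 = 1238.7123
CPM(Vegf2-/-) = 25356 / 32.60 = 777.7914
Fold change = 777.7914 / 1238.7123 = 0.62790
log2(0.62790) = -0.6714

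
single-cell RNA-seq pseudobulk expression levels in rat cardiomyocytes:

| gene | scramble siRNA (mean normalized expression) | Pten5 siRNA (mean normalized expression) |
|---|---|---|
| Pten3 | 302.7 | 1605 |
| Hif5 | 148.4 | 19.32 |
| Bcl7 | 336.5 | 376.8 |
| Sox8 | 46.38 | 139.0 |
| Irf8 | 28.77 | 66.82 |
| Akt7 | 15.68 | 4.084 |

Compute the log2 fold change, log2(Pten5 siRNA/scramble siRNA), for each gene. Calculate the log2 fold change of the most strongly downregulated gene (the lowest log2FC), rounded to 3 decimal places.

-2.941

log2(1605/302.7) = 2.407  (Pten3)
log2(19.32/148.4) = -2.941  (Hif5)
log2(376.8/336.5) = 0.163  (Bcl7)
log2(139.0/46.38) = 1.584  (Sox8)
log2(66.82/28.77) = 1.216  (Irf8)
log2(4.084/15.68) = -1.941  (Akt7)
Hif5 is most strongly downregulated.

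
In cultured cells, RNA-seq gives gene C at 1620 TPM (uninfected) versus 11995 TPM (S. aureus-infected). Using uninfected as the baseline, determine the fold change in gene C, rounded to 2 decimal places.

Fold change = 11995 / 1620 = 7.404
gene C is upregulated.

7.40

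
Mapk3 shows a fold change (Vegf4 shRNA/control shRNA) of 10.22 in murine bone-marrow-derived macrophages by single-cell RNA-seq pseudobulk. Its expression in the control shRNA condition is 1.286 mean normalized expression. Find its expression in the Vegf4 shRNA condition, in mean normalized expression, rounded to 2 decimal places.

13.14

Vegf4 shRNA expression = 1.286 × 10.22 = 13.14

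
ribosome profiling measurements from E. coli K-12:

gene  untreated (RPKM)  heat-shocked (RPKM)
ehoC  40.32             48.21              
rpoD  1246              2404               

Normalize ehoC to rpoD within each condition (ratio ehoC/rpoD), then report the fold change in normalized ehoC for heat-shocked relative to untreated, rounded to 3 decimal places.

0.620

ehoC/rpoD (untreated) = 40.32 / 1246 = 0.03236
ehoC/rpoD (heat-shocked) = 48.21 / 2404 = 0.020054
Fold change = 0.020054 / 0.03236 = 0.6197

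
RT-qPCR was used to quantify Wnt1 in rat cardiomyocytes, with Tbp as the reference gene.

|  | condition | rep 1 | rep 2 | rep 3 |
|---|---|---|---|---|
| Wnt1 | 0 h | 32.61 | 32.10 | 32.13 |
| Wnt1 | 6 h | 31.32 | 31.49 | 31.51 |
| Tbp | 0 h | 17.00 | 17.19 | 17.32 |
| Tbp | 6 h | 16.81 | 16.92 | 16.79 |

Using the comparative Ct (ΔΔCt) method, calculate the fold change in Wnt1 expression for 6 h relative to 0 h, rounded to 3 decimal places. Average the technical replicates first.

Mean Ct: Wnt1 0 h 32.280; Wnt1 6 h 31.440; Tbp 0 h 17.170; Tbp 6 h 16.840
ΔCt(0 h) = 32.280 − 17.170 = 15.110
ΔCt(6 h) = 31.440 − 16.840 = 14.600
ΔΔCt = 14.600 − 15.110 = -0.510
Fold change = 2^(−(-0.510)) = 2^0.510 = 1.4241

1.424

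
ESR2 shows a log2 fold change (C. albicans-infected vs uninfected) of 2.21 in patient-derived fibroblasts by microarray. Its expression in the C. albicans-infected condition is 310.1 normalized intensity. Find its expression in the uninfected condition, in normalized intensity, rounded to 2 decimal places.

67.02

Fold change = 2^(2.21) = 4.6268
uninfected expression = 310.1 / 4.6268 = 67.02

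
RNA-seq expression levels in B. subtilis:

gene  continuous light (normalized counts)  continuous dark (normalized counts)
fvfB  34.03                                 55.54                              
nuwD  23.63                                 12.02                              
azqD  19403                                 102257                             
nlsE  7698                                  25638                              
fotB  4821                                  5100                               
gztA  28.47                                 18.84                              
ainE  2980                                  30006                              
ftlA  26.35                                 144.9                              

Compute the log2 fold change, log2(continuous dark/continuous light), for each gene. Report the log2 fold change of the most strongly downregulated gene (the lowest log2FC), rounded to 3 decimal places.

log2(55.54/34.03) = 0.707  (fvfB)
log2(12.02/23.63) = -0.975  (nuwD)
log2(102257/19403) = 2.398  (azqD)
log2(25638/7698) = 1.736  (nlsE)
log2(5100/4821) = 0.081  (fotB)
log2(18.84/28.47) = -0.596  (gztA)
log2(30006/2980) = 3.332  (ainE)
log2(144.9/26.35) = 2.459  (ftlA)
nuwD is most strongly downregulated.

-0.975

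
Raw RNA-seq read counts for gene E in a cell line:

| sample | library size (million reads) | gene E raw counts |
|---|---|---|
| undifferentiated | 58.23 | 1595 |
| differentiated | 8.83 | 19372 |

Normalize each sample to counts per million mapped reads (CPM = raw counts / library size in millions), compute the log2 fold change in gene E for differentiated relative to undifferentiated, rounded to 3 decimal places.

CPM(undifferentiated) = 1595 / 58.23 = 27.3914
CPM(differentiated) = 19372 / 8.83 = 2193.8845
Fold change = 2193.8845 / 27.3914 = 80.09398
log2(80.09398) = 6.3236

6.324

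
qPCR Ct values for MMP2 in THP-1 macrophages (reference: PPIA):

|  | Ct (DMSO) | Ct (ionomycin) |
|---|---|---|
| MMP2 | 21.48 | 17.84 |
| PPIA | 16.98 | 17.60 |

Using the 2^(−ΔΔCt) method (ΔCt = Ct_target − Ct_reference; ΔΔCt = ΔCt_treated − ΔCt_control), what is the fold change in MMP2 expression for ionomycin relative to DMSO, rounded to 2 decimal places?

ΔCt(DMSO) = 21.480 − 16.980 = 4.500
ΔCt(ionomycin) = 17.840 − 17.600 = 0.240
ΔΔCt = 0.240 − 4.500 = -4.260
Fold change = 2^(−(-4.260)) = 2^4.260 = 19.160

19.16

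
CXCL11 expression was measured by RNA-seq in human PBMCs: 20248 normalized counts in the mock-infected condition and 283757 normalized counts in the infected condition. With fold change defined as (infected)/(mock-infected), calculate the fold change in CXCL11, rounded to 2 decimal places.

Fold change = 283757 / 20248 = 14.014
CXCL11 is upregulated.

14.01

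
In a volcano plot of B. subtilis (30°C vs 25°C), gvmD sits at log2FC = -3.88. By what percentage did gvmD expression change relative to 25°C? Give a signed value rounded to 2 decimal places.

Fold change = 2^(-3.88) = 0.0679
Percent change = (FC − 1) × 100% = (0.0679 − 1) × 100 = -93.21%

-93.21%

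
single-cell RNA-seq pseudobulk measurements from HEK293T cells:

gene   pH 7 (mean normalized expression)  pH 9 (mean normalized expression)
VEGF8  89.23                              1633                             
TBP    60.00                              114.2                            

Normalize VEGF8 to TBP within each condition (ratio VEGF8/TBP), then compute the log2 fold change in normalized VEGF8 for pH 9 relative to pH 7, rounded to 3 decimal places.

VEGF8/TBP (pH 7) = 89.23 / 60.00 = 1.4872
VEGF8/TBP (pH 9) = 1633 / 114.2 = 14.299
Fold change = 14.299 / 1.4872 = 9.6152
log2(9.6152) = 3.2653

3.265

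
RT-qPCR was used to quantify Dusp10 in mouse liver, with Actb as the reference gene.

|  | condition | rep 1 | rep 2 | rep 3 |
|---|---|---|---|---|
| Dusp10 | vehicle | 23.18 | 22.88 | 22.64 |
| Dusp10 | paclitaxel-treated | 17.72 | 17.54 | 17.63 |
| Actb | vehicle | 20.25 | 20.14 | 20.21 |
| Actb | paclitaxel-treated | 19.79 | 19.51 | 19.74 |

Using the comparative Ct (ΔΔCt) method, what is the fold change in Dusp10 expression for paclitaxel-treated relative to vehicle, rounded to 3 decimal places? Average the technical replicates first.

26.909

Mean Ct: Dusp10 vehicle 22.900; Dusp10 paclitaxel-treated 17.630; Actb vehicle 20.200; Actb paclitaxel-treated 19.680
ΔCt(vehicle) = 22.900 − 20.200 = 2.700
ΔCt(paclitaxel-treated) = 17.630 − 19.680 = -2.050
ΔΔCt = -2.050 − 2.700 = -4.750
Fold change = 2^(−(-4.750)) = 2^4.750 = 26.9087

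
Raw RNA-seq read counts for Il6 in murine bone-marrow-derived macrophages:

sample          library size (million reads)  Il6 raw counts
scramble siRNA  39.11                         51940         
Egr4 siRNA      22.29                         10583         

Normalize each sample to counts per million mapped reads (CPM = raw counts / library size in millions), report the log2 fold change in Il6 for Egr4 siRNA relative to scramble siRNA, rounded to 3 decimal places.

-1.484

CPM(scramble siRNA) = 51940 / 39.11 = 1328.0491
CPM(Egr4 siRNA) = 10583 / 22.29 = 474.7869
Fold change = 474.7869 / 1328.0491 = 0.35751
log2(0.35751) = -1.4840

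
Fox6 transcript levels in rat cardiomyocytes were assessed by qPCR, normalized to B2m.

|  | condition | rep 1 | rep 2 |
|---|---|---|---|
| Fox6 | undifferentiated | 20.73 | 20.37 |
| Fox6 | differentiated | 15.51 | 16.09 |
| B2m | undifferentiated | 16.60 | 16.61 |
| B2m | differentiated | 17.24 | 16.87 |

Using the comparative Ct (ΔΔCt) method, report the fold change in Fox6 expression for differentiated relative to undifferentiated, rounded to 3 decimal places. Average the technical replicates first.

Mean Ct: Fox6 undifferentiated 20.550; Fox6 differentiated 15.800; B2m undifferentiated 16.605; B2m differentiated 17.055
ΔCt(undifferentiated) = 20.550 − 16.605 = 3.945
ΔCt(differentiated) = 15.800 − 17.055 = -1.255
ΔΔCt = -1.255 − 3.945 = -5.200
Fold change = 2^(−(-5.200)) = 2^5.200 = 36.7583

36.758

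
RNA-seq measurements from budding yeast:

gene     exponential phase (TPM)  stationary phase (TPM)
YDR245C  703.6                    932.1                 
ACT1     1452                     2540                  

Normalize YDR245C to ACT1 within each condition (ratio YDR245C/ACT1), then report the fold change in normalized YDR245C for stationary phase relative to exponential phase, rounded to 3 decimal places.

0.757

YDR245C/ACT1 (exponential phase) = 703.6 / 1452 = 0.48457
YDR245C/ACT1 (stationary phase) = 932.1 / 2540 = 0.36697
Fold change = 0.36697 / 0.48457 = 0.7573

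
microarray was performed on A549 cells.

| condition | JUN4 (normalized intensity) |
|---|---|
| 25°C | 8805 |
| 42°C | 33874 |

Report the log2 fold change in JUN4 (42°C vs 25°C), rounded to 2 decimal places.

Fold change = 33874 / 8805 = 3.8471
log2(3.8471) = 1.944

1.94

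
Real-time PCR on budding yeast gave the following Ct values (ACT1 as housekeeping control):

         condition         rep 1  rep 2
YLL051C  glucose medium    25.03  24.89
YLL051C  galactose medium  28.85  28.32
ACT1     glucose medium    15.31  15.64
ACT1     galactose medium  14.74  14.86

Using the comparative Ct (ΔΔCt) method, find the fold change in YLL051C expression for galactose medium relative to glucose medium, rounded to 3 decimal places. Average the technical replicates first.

0.051

Mean Ct: YLL051C glucose medium 24.960; YLL051C galactose medium 28.585; ACT1 glucose medium 15.475; ACT1 galactose medium 14.800
ΔCt(glucose medium) = 24.960 − 15.475 = 9.485
ΔCt(galactose medium) = 28.585 − 14.800 = 13.785
ΔΔCt = 13.785 − 9.485 = 4.300
Fold change = 2^(−4.300) = 0.0508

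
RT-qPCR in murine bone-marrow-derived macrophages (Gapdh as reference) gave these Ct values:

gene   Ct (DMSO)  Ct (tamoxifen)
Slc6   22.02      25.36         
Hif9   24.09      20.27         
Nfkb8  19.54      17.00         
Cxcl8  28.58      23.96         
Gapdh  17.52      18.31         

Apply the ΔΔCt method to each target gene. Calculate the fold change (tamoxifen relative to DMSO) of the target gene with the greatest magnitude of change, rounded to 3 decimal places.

Slc6: ΔΔCt = (25.36−18.31) − (22.02−17.52) = 7.05 − 4.50 = 2.55; fold change = 2^-2.55 = 0.171
Hif9: ΔΔCt = (20.27−18.31) − (24.09−17.52) = 1.96 − 6.57 = -4.61; fold change = 2^4.61 = 24.420
Nfkb8: ΔΔCt = (17.00−18.31) − (19.54−17.52) = -1.31 − 2.02 = -3.33; fold change = 2^3.33 = 10.056
Cxcl8: ΔΔCt = (23.96−18.31) − (28.58−17.52) = 5.65 − 11.06 = -5.41; fold change = 2^5.41 = 42.518
Cxcl8 has the largest |ΔΔCt| = 5.41.

42.518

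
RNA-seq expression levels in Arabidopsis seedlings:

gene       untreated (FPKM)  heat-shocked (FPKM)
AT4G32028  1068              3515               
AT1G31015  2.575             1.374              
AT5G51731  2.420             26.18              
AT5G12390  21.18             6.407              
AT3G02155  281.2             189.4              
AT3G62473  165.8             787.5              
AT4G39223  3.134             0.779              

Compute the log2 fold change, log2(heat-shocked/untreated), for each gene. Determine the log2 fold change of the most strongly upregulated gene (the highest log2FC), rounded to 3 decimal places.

log2(3515/1068) = 1.719  (AT4G32028)
log2(1.374/2.575) = -0.906  (AT1G31015)
log2(26.18/2.420) = 3.435  (AT5G51731)
log2(6.407/21.18) = -1.725  (AT5G12390)
log2(189.4/281.2) = -0.570  (AT3G02155)
log2(787.5/165.8) = 2.248  (AT3G62473)
log2(0.779/3.134) = -2.008  (AT4G39223)
AT5G51731 is most strongly upregulated.

3.435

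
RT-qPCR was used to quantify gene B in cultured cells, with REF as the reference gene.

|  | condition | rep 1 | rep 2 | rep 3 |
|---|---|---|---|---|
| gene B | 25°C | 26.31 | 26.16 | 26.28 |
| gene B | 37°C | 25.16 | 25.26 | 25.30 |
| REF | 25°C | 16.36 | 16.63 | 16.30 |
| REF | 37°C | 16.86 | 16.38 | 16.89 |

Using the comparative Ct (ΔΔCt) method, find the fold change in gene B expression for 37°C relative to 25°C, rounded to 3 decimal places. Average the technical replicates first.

Mean Ct: gene B 25°C 26.250; gene B 37°C 25.240; REF 25°C 16.430; REF 37°C 16.710
ΔCt(25°C) = 26.250 − 16.430 = 9.820
ΔCt(37°C) = 25.240 − 16.710 = 8.530
ΔΔCt = 8.530 − 9.820 = -1.290
Fold change = 2^(−(-1.290)) = 2^1.290 = 2.4453

2.445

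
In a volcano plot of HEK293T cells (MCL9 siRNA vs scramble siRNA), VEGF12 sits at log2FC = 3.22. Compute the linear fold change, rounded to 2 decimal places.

9.32

Fold change = 2^(3.22) = 9.318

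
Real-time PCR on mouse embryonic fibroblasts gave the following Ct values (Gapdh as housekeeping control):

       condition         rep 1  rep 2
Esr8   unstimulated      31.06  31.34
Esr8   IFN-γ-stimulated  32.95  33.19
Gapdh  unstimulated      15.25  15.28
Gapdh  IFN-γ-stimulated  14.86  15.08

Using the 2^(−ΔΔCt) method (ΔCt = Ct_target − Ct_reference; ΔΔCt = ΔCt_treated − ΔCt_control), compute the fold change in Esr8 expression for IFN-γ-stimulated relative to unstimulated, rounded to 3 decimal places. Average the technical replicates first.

Mean Ct: Esr8 unstimulated 31.200; Esr8 IFN-γ-stimulated 33.070; Gapdh unstimulated 15.265; Gapdh IFN-γ-stimulated 14.970
ΔCt(unstimulated) = 31.200 − 15.265 = 15.935
ΔCt(IFN-γ-stimulated) = 33.070 − 14.970 = 18.100
ΔΔCt = 18.100 − 15.935 = 2.165
Fold change = 2^(−2.165) = 0.2230

0.223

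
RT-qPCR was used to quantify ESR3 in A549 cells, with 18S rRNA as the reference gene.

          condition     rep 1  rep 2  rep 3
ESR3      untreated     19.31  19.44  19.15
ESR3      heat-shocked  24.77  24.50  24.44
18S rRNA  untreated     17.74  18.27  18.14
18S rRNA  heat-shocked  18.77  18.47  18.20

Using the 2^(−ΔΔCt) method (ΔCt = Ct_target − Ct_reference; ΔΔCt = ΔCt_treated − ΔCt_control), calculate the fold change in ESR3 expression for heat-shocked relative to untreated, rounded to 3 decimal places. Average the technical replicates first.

Mean Ct: ESR3 untreated 19.300; ESR3 heat-shocked 24.570; 18S rRNA untreated 18.050; 18S rRNA heat-shocked 18.480
ΔCt(untreated) = 19.300 − 18.050 = 1.250
ΔCt(heat-shocked) = 24.570 − 18.480 = 6.090
ΔΔCt = 6.090 − 1.250 = 4.840
Fold change = 2^(−4.840) = 0.0349

0.035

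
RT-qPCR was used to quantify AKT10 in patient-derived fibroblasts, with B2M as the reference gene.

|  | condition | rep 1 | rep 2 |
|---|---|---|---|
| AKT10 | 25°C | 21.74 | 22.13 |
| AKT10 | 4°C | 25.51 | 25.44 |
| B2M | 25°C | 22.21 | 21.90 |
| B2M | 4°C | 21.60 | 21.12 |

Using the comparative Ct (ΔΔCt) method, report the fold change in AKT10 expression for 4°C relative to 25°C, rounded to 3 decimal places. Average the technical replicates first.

Mean Ct: AKT10 25°C 21.935; AKT10 4°C 25.475; B2M 25°C 22.055; B2M 4°C 21.360
ΔCt(25°C) = 21.935 − 22.055 = -0.120
ΔCt(4°C) = 25.475 − 21.360 = 4.115
ΔΔCt = 4.115 − (-0.120) = 4.235
Fold change = 2^(−4.235) = 0.0531

0.053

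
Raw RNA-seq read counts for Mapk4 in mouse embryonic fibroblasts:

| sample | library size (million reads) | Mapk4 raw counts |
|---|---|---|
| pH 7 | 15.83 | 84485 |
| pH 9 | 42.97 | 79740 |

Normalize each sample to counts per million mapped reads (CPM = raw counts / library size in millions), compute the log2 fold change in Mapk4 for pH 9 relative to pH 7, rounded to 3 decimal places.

-1.524

CPM(pH 7) = 84485 / 15.83 = 5337.0183
CPM(pH 9) = 79740 / 42.97 = 1855.7133
Fold change = 1855.7133 / 5337.0183 = 0.34771
log2(0.34771) = -1.5241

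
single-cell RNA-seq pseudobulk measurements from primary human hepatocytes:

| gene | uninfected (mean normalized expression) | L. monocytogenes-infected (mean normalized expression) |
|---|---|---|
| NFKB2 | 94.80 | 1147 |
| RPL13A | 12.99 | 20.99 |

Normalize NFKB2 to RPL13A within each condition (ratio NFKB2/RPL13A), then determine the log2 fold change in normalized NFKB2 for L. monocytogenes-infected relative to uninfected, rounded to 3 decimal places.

2.905

NFKB2/RPL13A (uninfected) = 94.80 / 12.99 = 7.2979
NFKB2/RPL13A (L. monocytogenes-infected) = 1147 / 20.99 = 54.645
Fold change = 54.645 / 7.2979 = 7.4878
log2(7.4878) = 2.9045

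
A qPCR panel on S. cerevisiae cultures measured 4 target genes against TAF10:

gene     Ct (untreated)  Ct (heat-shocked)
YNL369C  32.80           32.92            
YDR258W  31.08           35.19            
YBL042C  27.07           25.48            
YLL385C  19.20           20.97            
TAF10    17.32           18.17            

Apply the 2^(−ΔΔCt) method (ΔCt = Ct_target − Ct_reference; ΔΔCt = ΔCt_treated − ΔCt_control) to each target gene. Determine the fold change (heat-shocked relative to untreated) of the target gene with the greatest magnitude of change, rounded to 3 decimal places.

0.104

YNL369C: ΔΔCt = (32.92−18.17) − (32.80−17.32) = 14.75 − 15.48 = -0.73; fold change = 2^0.73 = 1.659
YDR258W: ΔΔCt = (35.19−18.17) − (31.08−17.32) = 17.02 − 13.76 = 3.26; fold change = 2^-3.26 = 0.104
YBL042C: ΔΔCt = (25.48−18.17) − (27.07−17.32) = 7.31 − 9.75 = -2.44; fold change = 2^2.44 = 5.426
YLL385C: ΔΔCt = (20.97−18.17) − (19.20−17.32) = 2.80 − 1.88 = 0.92; fold change = 2^-0.92 = 0.529
YDR258W has the largest |ΔΔCt| = 3.26.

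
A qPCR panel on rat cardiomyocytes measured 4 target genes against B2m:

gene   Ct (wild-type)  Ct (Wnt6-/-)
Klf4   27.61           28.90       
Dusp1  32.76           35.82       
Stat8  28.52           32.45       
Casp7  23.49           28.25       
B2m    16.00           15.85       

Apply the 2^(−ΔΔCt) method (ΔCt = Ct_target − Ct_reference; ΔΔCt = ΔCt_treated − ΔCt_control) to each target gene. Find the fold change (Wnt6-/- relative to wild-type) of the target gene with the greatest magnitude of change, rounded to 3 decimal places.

0.033

Klf4: ΔΔCt = (28.90−15.85) − (27.61−16.00) = 13.05 − 11.61 = 1.44; fold change = 2^-1.44 = 0.369
Dusp1: ΔΔCt = (35.82−15.85) − (32.76−16.00) = 19.97 − 16.76 = 3.21; fold change = 2^-3.21 = 0.108
Stat8: ΔΔCt = (32.45−15.85) − (28.52−16.00) = 16.60 − 12.52 = 4.08; fold change = 2^-4.08 = 0.059
Casp7: ΔΔCt = (28.25−15.85) − (23.49−16.00) = 12.40 − 7.49 = 4.91; fold change = 2^-4.91 = 0.033
Casp7 has the largest |ΔΔCt| = 4.91.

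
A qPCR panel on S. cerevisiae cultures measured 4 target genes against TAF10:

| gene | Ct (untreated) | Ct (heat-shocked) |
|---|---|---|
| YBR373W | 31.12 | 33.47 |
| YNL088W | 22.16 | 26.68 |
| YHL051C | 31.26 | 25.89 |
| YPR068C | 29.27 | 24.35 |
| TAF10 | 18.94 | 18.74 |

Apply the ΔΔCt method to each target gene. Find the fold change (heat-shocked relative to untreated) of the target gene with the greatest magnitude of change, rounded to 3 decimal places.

YBR373W: ΔΔCt = (33.47−18.74) − (31.12−18.94) = 14.73 − 12.18 = 2.55; fold change = 2^-2.55 = 0.171
YNL088W: ΔΔCt = (26.68−18.74) − (22.16−18.94) = 7.94 − 3.22 = 4.72; fold change = 2^-4.72 = 0.038
YHL051C: ΔΔCt = (25.89−18.74) − (31.26−18.94) = 7.15 − 12.32 = -5.17; fold change = 2^5.17 = 36.002
YPR068C: ΔΔCt = (24.35−18.74) − (29.27−18.94) = 5.61 − 10.33 = -4.72; fold change = 2^4.72 = 26.355
YHL051C has the largest |ΔΔCt| = 5.17.

36.002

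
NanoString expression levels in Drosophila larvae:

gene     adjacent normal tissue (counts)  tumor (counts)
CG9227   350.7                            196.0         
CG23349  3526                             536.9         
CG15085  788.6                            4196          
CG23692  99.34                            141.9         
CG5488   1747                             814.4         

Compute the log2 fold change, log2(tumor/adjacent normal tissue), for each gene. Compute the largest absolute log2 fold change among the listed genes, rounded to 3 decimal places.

2.715

log2(196.0/350.7) = -0.839  (CG9227)
log2(536.9/3526) = -2.715  (CG23349)
log2(4196/788.6) = 2.412  (CG15085)
log2(141.9/99.34) = 0.514  (CG23692)
log2(814.4/1747) = -1.101  (CG5488)
The largest magnitude belongs to CG23349.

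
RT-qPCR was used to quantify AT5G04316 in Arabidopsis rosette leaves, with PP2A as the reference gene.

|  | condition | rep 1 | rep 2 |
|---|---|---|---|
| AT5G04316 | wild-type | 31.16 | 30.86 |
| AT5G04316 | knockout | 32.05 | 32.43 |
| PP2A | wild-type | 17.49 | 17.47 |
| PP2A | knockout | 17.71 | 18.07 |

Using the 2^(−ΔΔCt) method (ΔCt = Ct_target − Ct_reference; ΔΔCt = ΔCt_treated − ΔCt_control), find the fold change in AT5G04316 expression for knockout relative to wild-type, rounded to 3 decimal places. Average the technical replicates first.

0.566

Mean Ct: AT5G04316 wild-type 31.010; AT5G04316 knockout 32.240; PP2A wild-type 17.480; PP2A knockout 17.890
ΔCt(wild-type) = 31.010 − 17.480 = 13.530
ΔCt(knockout) = 32.240 − 17.890 = 14.350
ΔΔCt = 14.350 − 13.530 = 0.820
Fold change = 2^(−0.820) = 0.5664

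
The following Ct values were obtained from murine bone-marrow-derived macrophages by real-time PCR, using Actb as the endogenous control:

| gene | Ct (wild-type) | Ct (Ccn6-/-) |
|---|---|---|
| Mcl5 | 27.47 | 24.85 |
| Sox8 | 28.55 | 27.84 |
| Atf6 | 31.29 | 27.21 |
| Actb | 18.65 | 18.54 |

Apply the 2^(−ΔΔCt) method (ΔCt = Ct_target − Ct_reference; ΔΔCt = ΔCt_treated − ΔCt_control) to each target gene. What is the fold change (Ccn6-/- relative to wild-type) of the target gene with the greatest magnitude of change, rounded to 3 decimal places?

Mcl5: ΔΔCt = (24.85−18.54) − (27.47−18.65) = 6.31 − 8.82 = -2.51; fold change = 2^2.51 = 5.696
Sox8: ΔΔCt = (27.84−18.54) − (28.55−18.65) = 9.30 − 9.90 = -0.60; fold change = 2^0.60 = 1.516
Atf6: ΔΔCt = (27.21−18.54) − (31.29−18.65) = 8.67 − 12.64 = -3.97; fold change = 2^3.97 = 15.671
Atf6 has the largest |ΔΔCt| = 3.97.

15.671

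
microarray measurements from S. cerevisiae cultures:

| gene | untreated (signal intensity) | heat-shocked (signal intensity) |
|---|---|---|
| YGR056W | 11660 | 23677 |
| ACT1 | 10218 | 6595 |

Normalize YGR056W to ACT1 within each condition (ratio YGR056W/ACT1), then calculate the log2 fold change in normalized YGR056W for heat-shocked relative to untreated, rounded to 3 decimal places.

1.654

YGR056W/ACT1 (untreated) = 11660 / 10218 = 1.1411
YGR056W/ACT1 (heat-shocked) = 23677 / 6595 = 3.5901
Fold change = 3.5901 / 1.1411 = 3.1461
log2(3.1461) = 1.6536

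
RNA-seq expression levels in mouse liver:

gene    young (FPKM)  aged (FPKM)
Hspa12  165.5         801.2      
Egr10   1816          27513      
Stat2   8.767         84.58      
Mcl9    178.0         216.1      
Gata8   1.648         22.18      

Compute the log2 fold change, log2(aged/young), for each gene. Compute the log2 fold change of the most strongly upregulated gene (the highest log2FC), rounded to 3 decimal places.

3.921

log2(801.2/165.5) = 2.275  (Hspa12)
log2(27513/1816) = 3.921  (Egr10)
log2(84.58/8.767) = 3.270  (Stat2)
log2(216.1/178.0) = 0.280  (Mcl9)
log2(22.18/1.648) = 3.750  (Gata8)
Egr10 is most strongly upregulated.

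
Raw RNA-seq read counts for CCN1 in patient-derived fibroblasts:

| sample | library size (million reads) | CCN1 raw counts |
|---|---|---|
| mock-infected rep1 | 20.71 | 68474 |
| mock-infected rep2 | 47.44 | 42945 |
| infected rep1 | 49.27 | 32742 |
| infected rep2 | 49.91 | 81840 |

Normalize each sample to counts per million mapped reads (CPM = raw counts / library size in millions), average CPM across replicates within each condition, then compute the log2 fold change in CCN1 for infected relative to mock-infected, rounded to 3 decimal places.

-0.870

CPM(mock-infected rep1) = 68474 / 20.71 = 3306.3254
CPM(mock-infected rep2) = 42945 / 47.44 = 905.2487
CPM(infected rep1) = 32742 / 49.27 = 664.5423
CPM(infected rep2) = 81840 / 49.91 = 1639.7516
mean CPM(mock-infected) = 2105.7871; mean CPM(infected) = 1152.1469
Fold change = 1152.1469 / 2105.7871 = 0.54713
log2(0.54713) = -0.8700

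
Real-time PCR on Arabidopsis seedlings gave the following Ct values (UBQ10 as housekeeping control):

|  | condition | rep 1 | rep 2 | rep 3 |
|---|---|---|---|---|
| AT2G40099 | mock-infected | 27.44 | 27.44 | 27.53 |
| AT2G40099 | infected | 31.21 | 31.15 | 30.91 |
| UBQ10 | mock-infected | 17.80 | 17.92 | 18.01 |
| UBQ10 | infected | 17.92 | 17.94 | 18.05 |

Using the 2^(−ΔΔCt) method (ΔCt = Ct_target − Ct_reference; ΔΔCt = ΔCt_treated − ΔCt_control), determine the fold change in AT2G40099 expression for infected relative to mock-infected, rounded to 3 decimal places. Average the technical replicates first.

0.085

Mean Ct: AT2G40099 mock-infected 27.470; AT2G40099 infected 31.090; UBQ10 mock-infected 17.910; UBQ10 infected 17.970
ΔCt(mock-infected) = 27.470 − 17.910 = 9.560
ΔCt(infected) = 31.090 − 17.970 = 13.120
ΔΔCt = 13.120 − 9.560 = 3.560
Fold change = 2^(−3.560) = 0.0848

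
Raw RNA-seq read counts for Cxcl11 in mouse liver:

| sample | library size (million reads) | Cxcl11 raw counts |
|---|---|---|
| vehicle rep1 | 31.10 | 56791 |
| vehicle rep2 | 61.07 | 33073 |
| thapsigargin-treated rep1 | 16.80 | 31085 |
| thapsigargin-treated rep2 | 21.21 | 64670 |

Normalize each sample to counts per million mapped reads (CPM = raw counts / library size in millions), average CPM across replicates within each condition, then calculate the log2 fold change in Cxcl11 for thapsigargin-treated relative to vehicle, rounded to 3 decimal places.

CPM(vehicle rep1) = 56791 / 31.10 = 1826.0772
CPM(vehicle rep2) = 33073 / 61.07 = 541.5589
CPM(thapsigargin-treated rep1) = 31085 / 16.80 = 1850.2976
CPM(thapsigargin-treated rep2) = 64670 / 21.21 = 3049.0335
mean CPM(vehicle) = 1183.8180; mean CPM(thapsigargin-treated) = 2449.6655
Fold change = 2449.6655 / 1183.8180 = 2.06929
log2(2.06929) = 1.0491

1.049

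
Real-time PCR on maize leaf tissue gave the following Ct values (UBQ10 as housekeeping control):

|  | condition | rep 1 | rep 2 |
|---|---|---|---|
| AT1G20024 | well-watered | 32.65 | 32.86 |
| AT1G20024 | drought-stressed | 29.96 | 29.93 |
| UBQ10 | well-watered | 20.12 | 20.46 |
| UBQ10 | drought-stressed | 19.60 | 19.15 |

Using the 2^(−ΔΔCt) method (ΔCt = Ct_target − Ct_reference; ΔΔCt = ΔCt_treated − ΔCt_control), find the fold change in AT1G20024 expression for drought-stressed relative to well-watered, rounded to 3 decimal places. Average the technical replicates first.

Mean Ct: AT1G20024 well-watered 32.755; AT1G20024 drought-stressed 29.945; UBQ10 well-watered 20.290; UBQ10 drought-stressed 19.375
ΔCt(well-watered) = 32.755 − 20.290 = 12.465
ΔCt(drought-stressed) = 29.945 − 19.375 = 10.570
ΔΔCt = 10.570 − 12.465 = -1.895
Fold change = 2^(−(-1.895)) = 2^1.895 = 3.7192

3.719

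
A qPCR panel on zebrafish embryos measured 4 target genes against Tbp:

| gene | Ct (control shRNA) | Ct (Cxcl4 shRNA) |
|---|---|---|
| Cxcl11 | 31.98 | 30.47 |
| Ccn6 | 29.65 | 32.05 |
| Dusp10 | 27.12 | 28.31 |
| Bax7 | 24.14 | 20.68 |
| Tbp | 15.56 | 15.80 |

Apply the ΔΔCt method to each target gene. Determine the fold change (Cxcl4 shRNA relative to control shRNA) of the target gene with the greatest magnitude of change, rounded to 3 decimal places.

Cxcl11: ΔΔCt = (30.47−15.80) − (31.98−15.56) = 14.67 − 16.42 = -1.75; fold change = 2^1.75 = 3.364
Ccn6: ΔΔCt = (32.05−15.80) − (29.65−15.56) = 16.25 − 14.09 = 2.16; fold change = 2^-2.16 = 0.224
Dusp10: ΔΔCt = (28.31−15.80) − (27.12−15.56) = 12.51 − 11.56 = 0.95; fold change = 2^-0.95 = 0.518
Bax7: ΔΔCt = (20.68−15.80) − (24.14−15.56) = 4.88 − 8.58 = -3.70; fold change = 2^3.70 = 12.996
Bax7 has the largest |ΔΔCt| = 3.70.

12.996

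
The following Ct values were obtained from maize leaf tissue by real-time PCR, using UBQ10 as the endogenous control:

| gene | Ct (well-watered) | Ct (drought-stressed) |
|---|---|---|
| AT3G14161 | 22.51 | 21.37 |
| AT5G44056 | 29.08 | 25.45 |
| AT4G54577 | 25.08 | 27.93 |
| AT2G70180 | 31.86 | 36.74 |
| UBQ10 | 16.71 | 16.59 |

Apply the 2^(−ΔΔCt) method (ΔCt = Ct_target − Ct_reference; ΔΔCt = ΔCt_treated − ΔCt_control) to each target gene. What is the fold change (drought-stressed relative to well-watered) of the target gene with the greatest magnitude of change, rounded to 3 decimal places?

0.031

AT3G14161: ΔΔCt = (21.37−16.59) − (22.51−16.71) = 4.78 − 5.80 = -1.02; fold change = 2^1.02 = 2.028
AT5G44056: ΔΔCt = (25.45−16.59) − (29.08−16.71) = 8.86 − 12.37 = -3.51; fold change = 2^3.51 = 11.392
AT4G54577: ΔΔCt = (27.93−16.59) − (25.08−16.71) = 11.34 − 8.37 = 2.97; fold change = 2^-2.97 = 0.128
AT2G70180: ΔΔCt = (36.74−16.59) − (31.86−16.71) = 20.15 − 15.15 = 5.00; fold change = 2^-5.00 = 0.031
AT2G70180 has the largest |ΔΔCt| = 5.00.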